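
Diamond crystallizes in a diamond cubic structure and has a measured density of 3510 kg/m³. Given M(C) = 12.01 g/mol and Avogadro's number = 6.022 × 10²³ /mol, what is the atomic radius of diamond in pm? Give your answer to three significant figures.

For a diamond cubic cell (Z = 8), a³ = Z·M/(N_A·ρ) = 8 × 12.01 / (6.022 × 10²³ × 3.510) = 4.546 × 10^-23 cm³, so a = 3.569 × 10^-8 cm = 356.9 pm.
Nearest neighbors lie along the body diagonal with √3·a = 8r, so r = 0.2165 × a = 77.3 pm.

77.3 pm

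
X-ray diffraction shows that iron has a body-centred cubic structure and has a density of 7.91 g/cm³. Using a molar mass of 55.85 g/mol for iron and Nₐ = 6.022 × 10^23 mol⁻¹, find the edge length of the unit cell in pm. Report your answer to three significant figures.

With Z = 2 atoms per BCC cell, a³ = Z·M/(N_A·ρ) = 2 × 55.85 / (6.022 × 10²³ × 7.910 g/cm³) = 2.345 × 10^-23 cm³.
a = (2.345 × 10^-23)^(1/3) = 2.862 × 10^-8 cm = 286 pm.

286 pm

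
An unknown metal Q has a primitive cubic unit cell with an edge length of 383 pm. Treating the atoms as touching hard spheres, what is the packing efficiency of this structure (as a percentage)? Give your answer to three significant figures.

52.4%

In a simple cubic lattice atoms touch along the cell edge, so a = 2r, so r = 0.5000a = 191.5 pm.
Packing fraction = Z·(4/3)πr³ / a³ = 1 × (4/3)π × (191.5)³ / (383)³ = 0.5236 = 52.4%.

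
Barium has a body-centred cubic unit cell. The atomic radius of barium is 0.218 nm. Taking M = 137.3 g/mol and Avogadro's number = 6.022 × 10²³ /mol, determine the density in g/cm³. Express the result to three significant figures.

3.57 g/cm³

In a BCC lattice, atoms touch along the body diagonal, so √3·a = 4r, giving a = 0.5034 nm = 5.034 × 10^-8 cm.
With Z = 2, ρ = Z·M/(N_A·a³) = 2 × 137.3 / (6.022 × 10²³ × 1.276 × 10^-22) = 3.573 g/cm³.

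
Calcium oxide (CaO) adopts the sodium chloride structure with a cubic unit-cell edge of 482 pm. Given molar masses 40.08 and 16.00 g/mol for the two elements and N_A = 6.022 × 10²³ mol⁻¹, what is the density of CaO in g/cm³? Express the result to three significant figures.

The sodium chloride structure contains Z = 4 formula units per cell; M(CaO) = 40.08 + 16.00 = 56.08 g/mol.
a³ = (4.820 × 10^-8 cm)³ = 1.120 × 10^-22 cm³.
ρ = 4 × 56.08 / (6.022 × 10²³ × 1.120 × 10^-22) = 3.326 g/cm³.

3.33 g/cm³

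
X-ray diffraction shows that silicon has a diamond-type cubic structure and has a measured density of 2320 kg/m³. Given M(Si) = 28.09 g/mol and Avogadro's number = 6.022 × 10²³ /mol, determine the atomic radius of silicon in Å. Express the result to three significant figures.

1.18 Å

For a diamond cubic cell (Z = 8), a³ = Z·M/(N_A·ρ) = 8 × 28.09 / (6.022 × 10²³ × 2.320) = 1.608 × 10^-22 cm³, so a = 5.438 × 10^-8 cm = 5.438 Å.
Nearest neighbors lie along the body diagonal with √3·a = 8r, so r = 0.2165 × a = 1.18 Å.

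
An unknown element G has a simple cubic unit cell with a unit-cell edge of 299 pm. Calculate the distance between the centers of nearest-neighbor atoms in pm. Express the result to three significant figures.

299 pm

In a simple cubic structure, atoms touch along the cell edge, so a = 2r; the nearest-neighbor distance equals 2r = 1.000·a.
d = 1.000 × 299 = 299 pm.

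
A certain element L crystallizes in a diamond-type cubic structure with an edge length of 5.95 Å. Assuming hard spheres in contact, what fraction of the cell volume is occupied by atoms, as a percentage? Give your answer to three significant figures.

In a diamond cubic lattice nearest neighbors lie along the body diagonal with √3·a = 8r, so r = 0.2165a = 1.288 Å.
Packing fraction = Z·(4/3)πr³ / a³ = 8 × (4/3)π × (1.288)³ / (5.95)³ = 0.3401 = 34.0%.

34.0%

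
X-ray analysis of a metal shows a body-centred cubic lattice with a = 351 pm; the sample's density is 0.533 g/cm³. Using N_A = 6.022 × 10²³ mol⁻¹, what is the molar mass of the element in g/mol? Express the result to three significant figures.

6.94 g/mol

A BCC cell has Z = 2 atoms; a = 3.510 × 10^-8 cm.
M = ρ·N_A·a³/Z = 0.533 × 6.022 × 10²³ × 4.324 × 10^-23 / 2 = 6.94 g/mol.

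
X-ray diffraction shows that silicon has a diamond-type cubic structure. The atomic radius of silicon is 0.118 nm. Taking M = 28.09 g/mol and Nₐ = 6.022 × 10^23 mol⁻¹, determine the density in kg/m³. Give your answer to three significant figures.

2300 kg/m³

In a diamond cubic lattice, nearest neighbors lie along the body diagonal with √3·a = 8r, giving a = 0.5450 nm = 5.450 × 10^-8 cm.
With Z = 8, ρ = Z·M/(N_A·a³) = 8 × 28.09 / (6.022 × 10²³ × 1.619 × 10^-22) = 2.305 g/cm³ = 2300 kg/m³.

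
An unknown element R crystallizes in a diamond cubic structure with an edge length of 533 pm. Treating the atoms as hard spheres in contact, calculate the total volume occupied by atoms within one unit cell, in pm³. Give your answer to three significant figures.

In a diamond cubic lattice nearest neighbors lie along the body diagonal with √3·a = 8r, so r = 0.2165a = 115.4 pm.
V_atoms = Z × (4/3)πr³ = 8 × (4/3)π × (115.4)³ = 5.15 × 10^7 pm³.

5.15 × 10^7 pm³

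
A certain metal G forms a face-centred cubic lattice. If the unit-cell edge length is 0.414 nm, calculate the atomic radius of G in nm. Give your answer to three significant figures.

In an FCC lattice, atoms touch along the face diagonal, so √2·a = 4r.
r = √2·a/4 = 1.4142 × 0.414 / 4 = 0.146 nm.

0.146 nm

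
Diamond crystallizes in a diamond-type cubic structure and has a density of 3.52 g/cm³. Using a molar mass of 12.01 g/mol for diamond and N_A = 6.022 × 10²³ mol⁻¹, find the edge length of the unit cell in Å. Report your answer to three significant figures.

3.57 Å

With Z = 8 atoms per diamond cubic cell, a³ = Z·M/(N_A·ρ) = 8 × 12.01 / (6.022 × 10²³ × 3.520 g/cm³) = 4.533 × 10^-23 cm³.
a = (4.533 × 10^-23)^(1/3) = 3.565 × 10^-8 cm = 3.57 Å.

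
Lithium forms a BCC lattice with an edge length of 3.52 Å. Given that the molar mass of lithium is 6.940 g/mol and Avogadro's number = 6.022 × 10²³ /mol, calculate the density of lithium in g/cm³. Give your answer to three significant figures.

0.528 g/cm³

A BCC unit cell contains Z = 2 atoms.
Cell volume: a³ = (3.52 Å)³ = (3.520 × 10^-8 cm)³ = 4.361 × 10^-23 cm³.
ρ = Z·M/(N_A·a³) = 2 × 6.940 / (6.022 × 10²³ × 4.361 × 10^-23) = 0.5285 g/cm³.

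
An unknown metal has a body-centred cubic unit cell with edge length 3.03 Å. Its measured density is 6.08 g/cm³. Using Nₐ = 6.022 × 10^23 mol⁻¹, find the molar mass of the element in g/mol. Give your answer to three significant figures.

A BCC cell has Z = 2 atoms; a = 3.030 × 10^-8 cm.
M = ρ·N_A·a³/Z = 6.08 × 6.022 × 10²³ × 2.782 × 10^-23 / 2 = 50.9 g/mol.

50.9 g/mol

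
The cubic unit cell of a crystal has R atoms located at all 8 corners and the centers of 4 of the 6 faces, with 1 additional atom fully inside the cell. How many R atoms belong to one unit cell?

Corner atoms are shared by 8 cells (1/8 each), face atoms by 2 (1/2 each), interior atoms are unshared.
Net atoms = 8 × 1/8 + 4 × 1/2 + 1 = 1 + 2 + 1 = 4.

4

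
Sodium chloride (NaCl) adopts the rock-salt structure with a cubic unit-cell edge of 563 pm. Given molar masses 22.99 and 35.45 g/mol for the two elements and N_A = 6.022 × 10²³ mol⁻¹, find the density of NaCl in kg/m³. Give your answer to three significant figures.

The rock-salt structure contains Z = 4 formula units per cell; M(NaCl) = 22.99 + 35.45 = 58.44 g/mol.
a³ = (5.630 × 10^-8 cm)³ = 1.785 × 10^-22 cm³.
ρ = 4 × 58.44 / (6.022 × 10²³ × 1.785 × 10^-22) = 2.175 g/cm³ = 2180 kg/m³.

2180 kg/m³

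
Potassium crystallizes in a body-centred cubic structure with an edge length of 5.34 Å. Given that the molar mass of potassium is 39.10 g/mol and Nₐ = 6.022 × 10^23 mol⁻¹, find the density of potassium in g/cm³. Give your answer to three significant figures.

A BCC unit cell contains Z = 2 atoms.
Cell volume: a³ = (5.34 Å)³ = (5.340 × 10^-8 cm)³ = 1.523 × 10^-22 cm³.
ρ = Z·M/(N_A·a³) = 2 × 39.10 / (6.022 × 10²³ × 1.523 × 10^-22) = 0.8528 g/cm³.

0.853 g/cm³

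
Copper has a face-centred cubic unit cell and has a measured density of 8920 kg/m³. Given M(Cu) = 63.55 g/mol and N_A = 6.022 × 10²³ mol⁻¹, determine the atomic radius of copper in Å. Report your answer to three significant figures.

For an FCC cell (Z = 4), a³ = Z·M/(N_A·ρ) = 4 × 63.55 / (6.022 × 10²³ × 8.920) = 4.732 × 10^-23 cm³, so a = 3.617 × 10^-8 cm = 3.617 Å.
Atoms touch along the face diagonal, so √2·a = 4r, so r = 0.3536 × a = 1.28 Å.

1.28 Å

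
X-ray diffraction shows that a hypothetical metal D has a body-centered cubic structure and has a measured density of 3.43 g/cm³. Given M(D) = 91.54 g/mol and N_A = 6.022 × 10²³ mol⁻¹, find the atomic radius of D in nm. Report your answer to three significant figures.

For a BCC cell (Z = 2), a³ = Z·M/(N_A·ρ) = 2 × 91.54 / (6.022 × 10²³ × 3.430) = 8.864 × 10^-23 cm³, so a = 4.459 × 10^-8 cm = 0.4459 nm.
Atoms touch along the body diagonal, so √3·a = 4r, so r = 0.4330 × a = 0.193 nm.

0.193 nm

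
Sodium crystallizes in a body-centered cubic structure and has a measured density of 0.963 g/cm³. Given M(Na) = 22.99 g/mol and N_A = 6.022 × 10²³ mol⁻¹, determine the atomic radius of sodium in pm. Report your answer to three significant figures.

For a BCC cell (Z = 2), a³ = Z·M/(N_A·ρ) = 2 × 22.99 / (6.022 × 10²³ × 0.9630) = 7.929 × 10^-23 cm³, so a = 4.296 × 10^-8 cm = 429.6 pm.
Atoms touch along the body diagonal, so √3·a = 4r, so r = 0.4330 × a = 186 pm.

186 pm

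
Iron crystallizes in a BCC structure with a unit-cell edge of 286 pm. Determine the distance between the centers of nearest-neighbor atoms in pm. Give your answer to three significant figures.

In a BCC structure, atoms touch along the body diagonal, so √3·a = 4r; the nearest-neighbor distance equals 2r = 0.8660·a.
d = 0.8660 × 286 = 248 pm.

248 pm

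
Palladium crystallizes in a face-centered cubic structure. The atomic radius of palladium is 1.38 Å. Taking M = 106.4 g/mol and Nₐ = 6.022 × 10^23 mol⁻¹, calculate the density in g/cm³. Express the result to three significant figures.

11.9 g/cm³

In an FCC lattice, atoms touch along the face diagonal, so √2·a = 4r, giving a = 3.903 Å = 3.903 × 10^-8 cm.
With Z = 4, ρ = Z·M/(N_A·a³) = 4 × 106.4 / (6.022 × 10²³ × 5.947 × 10^-23) = 11.88 g/cm³.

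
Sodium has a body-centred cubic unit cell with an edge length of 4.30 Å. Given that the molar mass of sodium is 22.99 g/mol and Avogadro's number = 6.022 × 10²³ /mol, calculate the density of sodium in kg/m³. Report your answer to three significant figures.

A BCC unit cell contains Z = 2 atoms.
Cell volume: a³ = (4.30 Å)³ = (4.300 × 10^-8 cm)³ = 7.951 × 10^-23 cm³.
ρ = Z·M/(N_A·a³) = 2 × 22.99 / (6.022 × 10²³ × 7.951 × 10^-23) = 0.9603 g/cm³ = 960 kg/m³.

960 kg/m³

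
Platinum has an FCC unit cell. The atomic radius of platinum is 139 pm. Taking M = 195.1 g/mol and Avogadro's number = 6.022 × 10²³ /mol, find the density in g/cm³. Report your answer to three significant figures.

In an FCC lattice, atoms touch along the face diagonal, so √2·a = 4r, giving a = 393.2 pm = 3.932 × 10^-8 cm.
With Z = 4, ρ = Z·M/(N_A·a³) = 4 × 195.1 / (6.022 × 10²³ × 6.077 × 10^-23) = 21.33 g/cm³.

21.3 g/cm³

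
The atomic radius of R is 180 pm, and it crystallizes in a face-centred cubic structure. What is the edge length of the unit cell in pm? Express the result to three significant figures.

509 pm

In an FCC lattice, atoms touch along the face diagonal, so √2·a = 4r.
a = 4r/√2 = 4 × 180 / 1.4142 = 509 pm.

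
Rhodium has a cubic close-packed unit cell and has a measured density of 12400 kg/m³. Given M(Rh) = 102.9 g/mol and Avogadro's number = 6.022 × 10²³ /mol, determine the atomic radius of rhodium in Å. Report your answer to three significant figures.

1.35 Å

For an FCC cell (Z = 4), a³ = Z·M/(N_A·ρ) = 4 × 102.9 / (6.022 × 10²³ × 12.40) = 5.512 × 10^-23 cm³, so a = 3.806 × 10^-8 cm = 3.806 Å.
Atoms touch along the face diagonal, so √2·a = 4r, so r = 0.3536 × a = 1.35 Å.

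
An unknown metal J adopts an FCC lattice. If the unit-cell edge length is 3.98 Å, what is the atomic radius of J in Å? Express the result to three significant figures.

1.41 Å

In an FCC lattice, atoms touch along the face diagonal, so √2·a = 4r.
r = √2·a/4 = 1.4142 × 3.98 / 4 = 1.41 Å.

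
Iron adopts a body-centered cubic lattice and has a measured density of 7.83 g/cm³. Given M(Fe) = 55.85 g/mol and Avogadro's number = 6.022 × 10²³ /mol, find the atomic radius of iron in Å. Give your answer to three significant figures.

1.24 Å

For a BCC cell (Z = 2), a³ = Z·M/(N_A·ρ) = 2 × 55.85 / (6.022 × 10²³ × 7.830) = 2.369 × 10^-23 cm³, so a = 2.872 × 10^-8 cm = 2.872 Å.
Atoms touch along the body diagonal, so √3·a = 4r, so r = 0.4330 × a = 1.24 Å.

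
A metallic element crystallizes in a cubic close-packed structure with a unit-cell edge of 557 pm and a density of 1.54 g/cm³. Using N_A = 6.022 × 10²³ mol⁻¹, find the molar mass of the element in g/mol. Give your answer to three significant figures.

40.1 g/mol

An FCC cell has Z = 4 atoms; a = 5.570 × 10^-8 cm.
M = ρ·N_A·a³/Z = 1.54 × 6.022 × 10²³ × 1.728 × 10^-22 / 4 = 40.1 g/mol.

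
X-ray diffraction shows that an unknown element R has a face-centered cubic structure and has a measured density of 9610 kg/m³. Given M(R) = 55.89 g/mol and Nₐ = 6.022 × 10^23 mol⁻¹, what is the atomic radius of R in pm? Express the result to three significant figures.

For an FCC cell (Z = 4), a³ = Z·M/(N_A·ρ) = 4 × 55.89 / (6.022 × 10²³ × 9.610) = 3.863 × 10^-23 cm³, so a = 3.380 × 10^-8 cm = 338.0 pm.
Atoms touch along the face diagonal, so √2·a = 4r, so r = 0.3536 × a = 120 pm.

120 pm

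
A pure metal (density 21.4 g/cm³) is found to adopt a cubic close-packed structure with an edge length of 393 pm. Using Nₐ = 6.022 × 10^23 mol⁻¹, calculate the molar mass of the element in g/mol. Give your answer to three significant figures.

196 g/mol

An FCC cell has Z = 4 atoms; a = 3.930 × 10^-8 cm.
M = ρ·N_A·a³/Z = 21.4 × 6.022 × 10²³ × 6.070 × 10^-23 / 4 = 196 g/mol.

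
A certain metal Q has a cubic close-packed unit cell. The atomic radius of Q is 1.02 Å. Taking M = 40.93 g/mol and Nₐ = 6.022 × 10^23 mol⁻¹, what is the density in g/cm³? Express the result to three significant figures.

11.3 g/cm³

In an FCC lattice, atoms touch along the face diagonal, so √2·a = 4r, giving a = 2.885 Å = 2.885 × 10^-8 cm.
With Z = 4, ρ = Z·M/(N_A·a³) = 4 × 40.93 / (6.022 × 10²³ × 2.401 × 10^-23) = 11.32 g/cm³.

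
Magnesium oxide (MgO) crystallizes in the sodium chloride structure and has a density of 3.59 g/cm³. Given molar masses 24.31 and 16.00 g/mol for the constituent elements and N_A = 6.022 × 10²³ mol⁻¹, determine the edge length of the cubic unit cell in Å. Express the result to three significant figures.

4.21 Å

M(MgO) = 40.31 g/mol; Z = 4 formula units per cell.
a³ = Z·M/(N_A·ρ) = 4 × 40.31 / (6.022 × 10²³ × 3.59) = 7.458 × 10^-23 cm³, so a = 4.209 × 10^-8 cm = 4.21 Å.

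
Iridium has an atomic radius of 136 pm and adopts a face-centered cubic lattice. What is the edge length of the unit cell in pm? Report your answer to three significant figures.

385 pm

In an FCC lattice, atoms touch along the face diagonal, so √2·a = 4r.
a = 4r/√2 = 4 × 136 / 1.4142 = 385 pm.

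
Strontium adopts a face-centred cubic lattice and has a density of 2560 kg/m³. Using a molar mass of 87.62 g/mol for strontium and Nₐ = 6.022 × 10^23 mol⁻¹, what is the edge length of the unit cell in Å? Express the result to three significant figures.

With Z = 4 atoms per FCC cell, a³ = Z·M/(N_A·ρ) = 4 × 87.62 / (6.022 × 10²³ × 2.560 g/cm³) = 2.273 × 10^-22 cm³.
a = (2.273 × 10^-22)^(1/3) = 6.103 × 10^-8 cm = 6.10 Å.

6.10 Å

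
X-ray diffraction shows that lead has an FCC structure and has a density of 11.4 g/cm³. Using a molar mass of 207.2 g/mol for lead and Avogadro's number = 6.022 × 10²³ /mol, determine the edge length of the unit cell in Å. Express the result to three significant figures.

4.94 Å

With Z = 4 atoms per FCC cell, a³ = Z·M/(N_A·ρ) = 4 × 207.2 / (6.022 × 10²³ × 11.40 g/cm³) = 1.207 × 10^-22 cm³.
a = (1.207 × 10^-22)^(1/3) = 4.942 × 10^-8 cm = 4.94 Å.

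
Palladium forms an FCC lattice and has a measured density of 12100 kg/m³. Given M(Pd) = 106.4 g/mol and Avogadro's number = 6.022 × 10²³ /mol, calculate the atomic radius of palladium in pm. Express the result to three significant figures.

For an FCC cell (Z = 4), a³ = Z·M/(N_A·ρ) = 4 × 106.4 / (6.022 × 10²³ × 12.10) = 5.841 × 10^-23 cm³, so a = 3.880 × 10^-8 cm = 388.0 pm.
Atoms touch along the face diagonal, so √2·a = 4r, so r = 0.3536 × a = 137 pm.

137 pm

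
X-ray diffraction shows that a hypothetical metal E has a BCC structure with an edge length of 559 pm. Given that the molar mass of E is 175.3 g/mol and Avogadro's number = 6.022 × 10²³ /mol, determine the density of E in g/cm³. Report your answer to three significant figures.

A BCC unit cell contains Z = 2 atoms.
Cell volume: a³ = (559 pm)³ = (5.590 × 10^-8 cm)³ = 1.747 × 10^-22 cm³.
ρ = Z·M/(N_A·a³) = 2 × 175.3 / (6.022 × 10²³ × 1.747 × 10^-22) = 3.333 g/cm³.

3.33 g/cm³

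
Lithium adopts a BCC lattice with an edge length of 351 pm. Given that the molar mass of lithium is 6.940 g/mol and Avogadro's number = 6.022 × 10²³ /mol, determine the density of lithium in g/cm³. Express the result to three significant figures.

0.533 g/cm³

A BCC unit cell contains Z = 2 atoms.
Cell volume: a³ = (351 pm)³ = (3.510 × 10^-8 cm)³ = 4.324 × 10^-23 cm³.
ρ = Z·M/(N_A·a³) = 2 × 6.940 / (6.022 × 10²³ × 4.324 × 10^-23) = 0.5330 g/cm³.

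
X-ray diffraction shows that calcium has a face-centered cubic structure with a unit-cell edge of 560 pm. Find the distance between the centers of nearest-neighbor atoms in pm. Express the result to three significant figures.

396 pm

In an FCC structure, atoms touch along the face diagonal, so √2·a = 4r; the nearest-neighbor distance equals 2r = 0.7071·a.
d = 0.7071 × 560 = 396 pm.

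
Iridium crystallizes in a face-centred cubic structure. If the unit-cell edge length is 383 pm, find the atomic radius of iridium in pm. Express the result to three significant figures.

135 pm

In an FCC lattice, atoms touch along the face diagonal, so √2·a = 4r.
r = √2·a/4 = 1.4142 × 383 / 4 = 135 pm.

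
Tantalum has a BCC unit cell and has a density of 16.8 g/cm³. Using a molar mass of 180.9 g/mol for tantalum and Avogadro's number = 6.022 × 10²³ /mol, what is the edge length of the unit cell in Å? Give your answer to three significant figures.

3.29 Å

With Z = 2 atoms per BCC cell, a³ = Z·M/(N_A·ρ) = 2 × 180.9 / (6.022 × 10²³ × 16.80 g/cm³) = 3.576 × 10^-23 cm³.
a = (3.576 × 10^-23)^(1/3) = 3.295 × 10^-8 cm = 3.29 Å.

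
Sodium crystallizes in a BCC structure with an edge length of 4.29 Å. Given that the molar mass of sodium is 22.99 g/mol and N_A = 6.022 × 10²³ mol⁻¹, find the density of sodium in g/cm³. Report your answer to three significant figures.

A BCC unit cell contains Z = 2 atoms.
Cell volume: a³ = (4.29 Å)³ = (4.290 × 10^-8 cm)³ = 7.895 × 10^-23 cm³.
ρ = Z·M/(N_A·a³) = 2 × 22.99 / (6.022 × 10²³ × 7.895 × 10^-23) = 0.9671 g/cm³.

0.967 g/cm³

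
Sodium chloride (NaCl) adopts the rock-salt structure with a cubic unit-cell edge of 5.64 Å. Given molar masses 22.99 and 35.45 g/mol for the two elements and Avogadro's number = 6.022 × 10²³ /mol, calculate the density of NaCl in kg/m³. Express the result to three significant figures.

The rock-salt structure contains Z = 4 formula units per cell; M(NaCl) = 22.99 + 35.45 = 58.44 g/mol.
a³ = (5.640 × 10^-8 cm)³ = 1.794 × 10^-22 cm³.
ρ = 4 × 58.44 / (6.022 × 10²³ × 1.794 × 10^-22) = 2.164 g/cm³ = 2160 kg/m³.

2160 kg/m³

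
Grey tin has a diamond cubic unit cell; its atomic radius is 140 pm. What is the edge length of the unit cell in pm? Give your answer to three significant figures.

In a diamond cubic lattice, nearest neighbors lie along the body diagonal with √3·a = 8r.
a = 8r/√3 = 8 × 140 / 1.7321 = 647 pm.

647 pm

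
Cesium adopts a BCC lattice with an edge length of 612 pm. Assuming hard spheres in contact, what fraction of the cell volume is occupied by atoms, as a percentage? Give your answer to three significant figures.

68.0%

In a BCC lattice atoms touch along the body diagonal, so √3·a = 4r, so r = 0.4330a = 265.0 pm.
Packing fraction = Z·(4/3)πr³ / a³ = 2 × (4/3)π × (265.0)³ / (612)³ = 0.6802 = 68.0%.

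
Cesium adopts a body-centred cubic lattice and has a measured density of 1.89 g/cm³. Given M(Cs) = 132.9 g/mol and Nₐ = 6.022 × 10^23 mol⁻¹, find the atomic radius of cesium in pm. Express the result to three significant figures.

267 pm

For a BCC cell (Z = 2), a³ = Z·M/(N_A·ρ) = 2 × 132.9 / (6.022 × 10²³ × 1.890) = 2.335 × 10^-22 cm³, so a = 6.158 × 10^-8 cm = 615.8 pm.
Atoms touch along the body diagonal, so √3·a = 4r, so r = 0.4330 × a = 267 pm.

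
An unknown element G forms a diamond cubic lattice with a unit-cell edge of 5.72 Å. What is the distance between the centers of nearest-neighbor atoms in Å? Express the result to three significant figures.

2.48 Å

In a diamond cubic structure, nearest neighbors lie along the body diagonal with √3·a = 8r; the nearest-neighbor distance equals 2r = 0.4330·a.
d = 0.4330 × 5.72 = 2.48 Å.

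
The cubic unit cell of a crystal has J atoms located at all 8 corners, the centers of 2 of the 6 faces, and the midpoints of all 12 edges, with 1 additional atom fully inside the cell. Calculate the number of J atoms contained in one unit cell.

6

Corner atoms are shared by 8 cells (1/8 each), face atoms by 2 (1/2 each), edge atoms by 4 (1/4 each), interior atoms are unshared.
Net atoms = 8 × 1/8 + 2 × 1/2 + 12 × 1/4 + 1 = 1 + 1 + 3 + 1 = 6.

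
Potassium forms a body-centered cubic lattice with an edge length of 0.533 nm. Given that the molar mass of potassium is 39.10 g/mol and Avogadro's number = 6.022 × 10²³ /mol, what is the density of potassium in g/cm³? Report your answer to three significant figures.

0.858 g/cm³

A BCC unit cell contains Z = 2 atoms.
Cell volume: a³ = (0.533 nm)³ = (5.330 × 10^-8 cm)³ = 1.514 × 10^-22 cm³.
ρ = Z·M/(N_A·a³) = 2 × 39.10 / (6.022 × 10²³ × 1.514 × 10^-22) = 0.8576 g/cm³.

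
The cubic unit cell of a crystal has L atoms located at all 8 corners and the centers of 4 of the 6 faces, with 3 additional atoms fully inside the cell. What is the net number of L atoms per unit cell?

Corner atoms are shared by 8 cells (1/8 each), face atoms by 2 (1/2 each), interior atoms are unshared.
Net atoms = 8 × 1/8 + 4 × 1/2 + 3 = 1 + 2 + 3 = 6.

6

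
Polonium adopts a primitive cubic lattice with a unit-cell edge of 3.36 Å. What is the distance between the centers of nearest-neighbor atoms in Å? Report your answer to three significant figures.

In a simple cubic structure, atoms touch along the cell edge, so a = 2r; the nearest-neighbor distance equals 2r = 1.000·a.
d = 1.000 × 3.36 = 3.36 Å.

3.36 Å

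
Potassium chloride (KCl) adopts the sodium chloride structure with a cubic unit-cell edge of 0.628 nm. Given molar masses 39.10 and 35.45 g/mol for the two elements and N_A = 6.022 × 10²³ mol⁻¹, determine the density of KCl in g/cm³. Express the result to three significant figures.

The sodium chloride structure contains Z = 4 formula units per cell; M(KCl) = 39.10 + 35.45 = 74.55 g/mol.
a³ = (6.280 × 10^-8 cm)³ = 2.477 × 10^-22 cm³.
ρ = 4 × 74.55 / (6.022 × 10²³ × 2.477 × 10^-22) = 1.999 g/cm³.

2.00 g/cm³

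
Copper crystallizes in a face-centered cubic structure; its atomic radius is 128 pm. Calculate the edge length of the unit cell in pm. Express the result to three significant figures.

In an FCC lattice, atoms touch along the face diagonal, so √2·a = 4r.
a = 4r/√2 = 4 × 128 / 1.4142 = 362 pm.

362 pm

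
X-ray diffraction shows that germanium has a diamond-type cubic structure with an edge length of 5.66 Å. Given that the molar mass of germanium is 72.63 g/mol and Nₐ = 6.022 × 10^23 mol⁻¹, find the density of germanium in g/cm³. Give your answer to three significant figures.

5.32 g/cm³

A diamond cubic unit cell contains Z = 8 atoms.
Cell volume: a³ = (5.66 Å)³ = (5.660 × 10^-8 cm)³ = 1.813 × 10^-22 cm³.
ρ = Z·M/(N_A·a³) = 8 × 72.63 / (6.022 × 10²³ × 1.813 × 10^-22) = 5.321 g/cm³.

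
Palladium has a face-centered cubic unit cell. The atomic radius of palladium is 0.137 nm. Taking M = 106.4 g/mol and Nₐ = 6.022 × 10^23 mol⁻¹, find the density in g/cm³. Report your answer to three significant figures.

In an FCC lattice, atoms touch along the face diagonal, so √2·a = 4r, giving a = 0.3875 nm = 3.875 × 10^-8 cm.
With Z = 4, ρ = Z·M/(N_A·a³) = 4 × 106.4 / (6.022 × 10²³ × 5.818 × 10^-23) = 12.15 g/cm³.

12.1 g/cm³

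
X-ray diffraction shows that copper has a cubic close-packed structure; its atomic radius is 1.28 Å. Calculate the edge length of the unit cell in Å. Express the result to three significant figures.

3.62 Å

In an FCC lattice, atoms touch along the face diagonal, so √2·a = 4r.
a = 4r/√2 = 4 × 1.28 / 1.4142 = 3.62 Å.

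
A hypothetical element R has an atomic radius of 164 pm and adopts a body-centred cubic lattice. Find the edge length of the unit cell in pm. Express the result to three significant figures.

379 pm

In a BCC lattice, atoms touch along the body diagonal, so √3·a = 4r.
a = 4r/√3 = 4 × 164 / 1.7321 = 379 pm.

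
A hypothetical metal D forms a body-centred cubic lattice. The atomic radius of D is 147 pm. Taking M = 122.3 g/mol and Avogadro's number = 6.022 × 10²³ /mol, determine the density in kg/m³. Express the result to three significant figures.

10400 kg/m³

In a BCC lattice, atoms touch along the body diagonal, so √3·a = 4r, giving a = 339.5 pm = 3.395 × 10^-8 cm.
With Z = 2, ρ = Z·M/(N_A·a³) = 2 × 122.3 / (6.022 × 10²³ × 3.912 × 10^-23) = 10.38 g/cm³ = 10400 kg/m³.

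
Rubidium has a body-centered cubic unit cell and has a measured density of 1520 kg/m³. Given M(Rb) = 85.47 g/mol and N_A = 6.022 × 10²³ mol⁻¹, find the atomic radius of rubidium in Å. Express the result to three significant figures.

For a BCC cell (Z = 2), a³ = Z·M/(N_A·ρ) = 2 × 85.47 / (6.022 × 10²³ × 1.520) = 1.867 × 10^-22 cm³, so a = 5.716 × 10^-8 cm = 5.716 Å.
Atoms touch along the body diagonal, so √3·a = 4r, so r = 0.4330 × a = 2.48 Å.

2.48 Å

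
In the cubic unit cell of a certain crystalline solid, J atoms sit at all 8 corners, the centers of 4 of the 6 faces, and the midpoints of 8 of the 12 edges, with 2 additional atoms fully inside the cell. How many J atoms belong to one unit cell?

Corner atoms are shared by 8 cells (1/8 each), face atoms by 2 (1/2 each), edge atoms by 4 (1/4 each), interior atoms are unshared.
Net atoms = 8 × 1/8 + 4 × 1/2 + 8 × 1/4 + 2 = 1 + 2 + 2 + 2 = 7.

7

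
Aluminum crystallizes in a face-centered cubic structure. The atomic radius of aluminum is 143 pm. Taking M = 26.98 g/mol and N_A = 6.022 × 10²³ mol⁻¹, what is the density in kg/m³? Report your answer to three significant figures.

2710 kg/m³

In an FCC lattice, atoms touch along the face diagonal, so √2·a = 4r, giving a = 404.5 pm = 4.045 × 10^-8 cm.
With Z = 4, ρ = Z·M/(N_A·a³) = 4 × 26.98 / (6.022 × 10²³ × 6.617 × 10^-23) = 2.708 g/cm³ = 2710 kg/m³.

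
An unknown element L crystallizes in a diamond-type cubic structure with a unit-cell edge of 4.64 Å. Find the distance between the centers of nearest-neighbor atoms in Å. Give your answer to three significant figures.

In a diamond cubic structure, nearest neighbors lie along the body diagonal with √3·a = 8r; the nearest-neighbor distance equals 2r = 0.4330·a.
d = 0.4330 × 4.64 = 2.01 Å.

2.01 Å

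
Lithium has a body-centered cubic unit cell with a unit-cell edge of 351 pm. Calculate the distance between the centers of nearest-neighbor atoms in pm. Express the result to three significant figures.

In a BCC structure, atoms touch along the body diagonal, so √3·a = 4r; the nearest-neighbor distance equals 2r = 0.8660·a.
d = 0.8660 × 351 = 304 pm.

304 pm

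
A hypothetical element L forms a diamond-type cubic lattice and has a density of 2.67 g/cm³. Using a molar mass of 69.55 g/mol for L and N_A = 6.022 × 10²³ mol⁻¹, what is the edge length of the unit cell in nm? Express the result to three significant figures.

0.702 nm

With Z = 8 atoms per diamond cubic cell, a³ = Z·M/(N_A·ρ) = 8 × 69.55 / (6.022 × 10²³ × 2.670 g/cm³) = 3.460 × 10^-22 cm³.
a = (3.460 × 10^-22)^(1/3) = 7.021 × 10^-8 cm = 0.702 nm.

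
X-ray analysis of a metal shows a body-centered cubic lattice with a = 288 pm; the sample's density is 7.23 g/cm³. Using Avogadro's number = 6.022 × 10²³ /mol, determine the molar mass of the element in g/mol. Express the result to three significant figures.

52.0 g/mol

A BCC cell has Z = 2 atoms; a = 2.880 × 10^-8 cm.
M = ρ·N_A·a³/Z = 7.23 × 6.022 × 10²³ × 2.389 × 10^-23 / 2 = 52.0 g/mol.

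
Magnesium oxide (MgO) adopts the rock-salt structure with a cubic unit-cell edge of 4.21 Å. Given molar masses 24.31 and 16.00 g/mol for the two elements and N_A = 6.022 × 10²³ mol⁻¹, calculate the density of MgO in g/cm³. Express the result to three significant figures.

3.59 g/cm³

The rock-salt structure contains Z = 4 formula units per cell; M(MgO) = 24.31 + 16.00 = 40.31 g/mol.
a³ = (4.210 × 10^-8 cm)³ = 7.462 × 10^-23 cm³.
ρ = 4 × 40.31 / (6.022 × 10²³ × 7.462 × 10^-23) = 3.588 g/cm³.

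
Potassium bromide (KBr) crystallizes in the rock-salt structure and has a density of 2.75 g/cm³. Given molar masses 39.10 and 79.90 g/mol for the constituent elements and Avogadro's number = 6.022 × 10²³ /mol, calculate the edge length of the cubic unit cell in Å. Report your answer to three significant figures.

6.60 Å

M(KBr) = 119.0 g/mol; Z = 4 formula units per cell.
a³ = Z·M/(N_A·ρ) = 4 × 119.0 / (6.022 × 10²³ × 2.75) = 2.874 × 10^-22 cm³, so a = 6.600 × 10^-8 cm = 6.60 Å.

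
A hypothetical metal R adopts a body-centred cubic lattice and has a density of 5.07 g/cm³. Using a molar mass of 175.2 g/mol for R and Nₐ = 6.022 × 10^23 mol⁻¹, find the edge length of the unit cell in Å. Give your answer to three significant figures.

4.86 Å

With Z = 2 atoms per BCC cell, a³ = Z·M/(N_A·ρ) = 2 × 175.2 / (6.022 × 10²³ × 5.070 g/cm³) = 1.148 × 10^-22 cm³.
a = (1.148 × 10^-22)^(1/3) = 4.860 × 10^-8 cm = 4.86 Å.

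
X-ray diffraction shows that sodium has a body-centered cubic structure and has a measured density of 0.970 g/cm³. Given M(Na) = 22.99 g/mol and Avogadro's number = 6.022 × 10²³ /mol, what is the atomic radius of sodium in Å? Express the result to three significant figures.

1.86 Å

For a BCC cell (Z = 2), a³ = Z·M/(N_A·ρ) = 2 × 22.99 / (6.022 × 10²³ × 0.9700) = 7.871 × 10^-23 cm³, so a = 4.286 × 10^-8 cm = 4.286 Å.
Atoms touch along the body diagonal, so √3·a = 4r, so r = 0.4330 × a = 1.86 Å.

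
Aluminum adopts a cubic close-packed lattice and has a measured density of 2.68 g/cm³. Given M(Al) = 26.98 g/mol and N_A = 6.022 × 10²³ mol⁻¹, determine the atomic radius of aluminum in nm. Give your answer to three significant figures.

For an FCC cell (Z = 4), a³ = Z·M/(N_A·ρ) = 4 × 26.98 / (6.022 × 10²³ × 2.680) = 6.687 × 10^-23 cm³, so a = 4.059 × 10^-8 cm = 0.4059 nm.
Atoms touch along the face diagonal, so √2·a = 4r, so r = 0.3536 × a = 0.144 nm.

0.144 nm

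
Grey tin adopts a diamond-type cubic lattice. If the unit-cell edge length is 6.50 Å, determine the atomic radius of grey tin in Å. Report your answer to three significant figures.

1.41 Å

In a diamond cubic lattice, nearest neighbors lie along the body diagonal with √3·a = 8r.
r = √3·a/8 = 1.7321 × 6.50 / 8 = 1.41 Å.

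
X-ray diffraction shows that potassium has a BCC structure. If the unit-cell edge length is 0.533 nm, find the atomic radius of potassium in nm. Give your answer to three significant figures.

0.231 nm

In a BCC lattice, atoms touch along the body diagonal, so √3·a = 4r.
r = √3·a/4 = 1.7321 × 0.533 / 4 = 0.231 nm.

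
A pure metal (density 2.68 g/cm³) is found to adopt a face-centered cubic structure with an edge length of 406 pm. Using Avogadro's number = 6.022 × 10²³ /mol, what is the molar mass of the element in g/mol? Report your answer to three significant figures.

An FCC cell has Z = 4 atoms; a = 4.060 × 10^-8 cm.
M = ρ·N_A·a³/Z = 2.68 × 6.022 × 10²³ × 6.692 × 10^-23 / 4 = 27.0 g/mol.

27.0 g/mol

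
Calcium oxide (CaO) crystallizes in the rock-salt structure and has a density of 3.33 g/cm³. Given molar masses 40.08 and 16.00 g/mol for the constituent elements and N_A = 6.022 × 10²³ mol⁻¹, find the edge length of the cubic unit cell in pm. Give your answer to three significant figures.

482 pm

M(CaO) = 56.08 g/mol; Z = 4 formula units per cell.
a³ = Z·M/(N_A·ρ) = 4 × 56.08 / (6.022 × 10²³ × 3.33) = 1.119 × 10^-22 cm³, so a = 4.818 × 10^-8 cm = 482 pm.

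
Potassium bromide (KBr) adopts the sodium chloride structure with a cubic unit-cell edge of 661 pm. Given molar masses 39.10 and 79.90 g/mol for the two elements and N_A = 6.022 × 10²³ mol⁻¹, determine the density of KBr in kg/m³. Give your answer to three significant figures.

The sodium chloride structure contains Z = 4 formula units per cell; M(KBr) = 39.10 + 79.90 = 119.0 g/mol.
a³ = (6.610 × 10^-8 cm)³ = 2.888 × 10^-22 cm³.
ρ = 4 × 119.0 / (6.022 × 10²³ × 2.888 × 10^-22) = 2.737 g/cm³ = 2740 kg/m³.

2740 kg/m³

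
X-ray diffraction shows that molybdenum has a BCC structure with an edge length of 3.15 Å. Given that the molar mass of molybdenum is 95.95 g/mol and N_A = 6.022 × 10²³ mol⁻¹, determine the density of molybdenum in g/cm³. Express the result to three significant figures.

A BCC unit cell contains Z = 2 atoms.
Cell volume: a³ = (3.15 Å)³ = (3.150 × 10^-8 cm)³ = 3.126 × 10^-23 cm³.
ρ = Z·M/(N_A·a³) = 2 × 95.95 / (6.022 × 10²³ × 3.126 × 10^-23) = 10.20 g/cm³.

10.2 g/cm³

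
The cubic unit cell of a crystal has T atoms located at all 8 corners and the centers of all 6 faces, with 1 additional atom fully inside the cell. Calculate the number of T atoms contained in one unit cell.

Corner atoms are shared by 8 cells (1/8 each), face atoms by 2 (1/2 each), interior atoms are unshared.
Net atoms = 8 × 1/8 + 6 × 1/2 + 1 = 1 + 3 + 1 = 5.

5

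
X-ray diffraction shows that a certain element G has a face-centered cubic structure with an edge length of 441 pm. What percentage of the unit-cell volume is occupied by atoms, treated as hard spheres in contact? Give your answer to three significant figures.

74.0%

In an FCC lattice atoms touch along the face diagonal, so √2·a = 4r, so r = 0.3536a = 155.9 pm.
Packing fraction = Z·(4/3)πr³ / a³ = 4 × (4/3)π × (155.9)³ / (441)³ = 0.7405 = 74.0%.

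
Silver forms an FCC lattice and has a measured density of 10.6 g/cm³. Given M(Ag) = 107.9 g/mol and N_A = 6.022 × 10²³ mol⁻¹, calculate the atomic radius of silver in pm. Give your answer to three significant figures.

For an FCC cell (Z = 4), a³ = Z·M/(N_A·ρ) = 4 × 107.9 / (6.022 × 10²³ × 10.60) = 6.761 × 10^-23 cm³, so a = 4.074 × 10^-8 cm = 407.4 pm.
Atoms touch along the face diagonal, so √2·a = 4r, so r = 0.3536 × a = 144 pm.

144 pm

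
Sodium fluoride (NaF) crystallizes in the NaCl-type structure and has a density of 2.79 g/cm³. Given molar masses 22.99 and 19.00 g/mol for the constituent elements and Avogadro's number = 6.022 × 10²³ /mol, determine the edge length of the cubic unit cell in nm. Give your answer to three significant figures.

M(NaF) = 41.99 g/mol; Z = 4 formula units per cell.
a³ = Z·M/(N_A·ρ) = 4 × 41.99 / (6.022 × 10²³ × 2.79) = 9.997 × 10^-23 cm³, so a = 4.641 × 10^-8 cm = 0.464 nm.

0.464 nm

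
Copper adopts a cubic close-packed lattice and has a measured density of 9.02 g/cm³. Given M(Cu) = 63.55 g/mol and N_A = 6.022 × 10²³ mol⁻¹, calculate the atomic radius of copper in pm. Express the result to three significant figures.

For an FCC cell (Z = 4), a³ = Z·M/(N_A·ρ) = 4 × 63.55 / (6.022 × 10²³ × 9.020) = 4.680 × 10^-23 cm³, so a = 3.604 × 10^-8 cm = 360.4 pm.
Atoms touch along the face diagonal, so √2·a = 4r, so r = 0.3536 × a = 127 pm.

127 pm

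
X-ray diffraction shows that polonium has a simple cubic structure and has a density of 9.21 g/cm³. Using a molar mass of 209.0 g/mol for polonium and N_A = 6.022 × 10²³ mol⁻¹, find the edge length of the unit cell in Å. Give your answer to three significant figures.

3.35 Å

With Z = 1 atom per simple cubic cell, a³ = Z·M/(N_A·ρ) = 1 × 209.0 / (6.022 × 10²³ × 9.210 g/cm³) = 3.768 × 10^-23 cm³.
a = (3.768 × 10^-23)^(1/3) = 3.353 × 10^-8 cm = 3.35 Å.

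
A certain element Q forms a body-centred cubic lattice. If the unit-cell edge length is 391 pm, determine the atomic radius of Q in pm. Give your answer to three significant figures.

169 pm

In a BCC lattice, atoms touch along the body diagonal, so √3·a = 4r.
r = √3·a/4 = 1.7321 × 391 / 4 = 169 pm.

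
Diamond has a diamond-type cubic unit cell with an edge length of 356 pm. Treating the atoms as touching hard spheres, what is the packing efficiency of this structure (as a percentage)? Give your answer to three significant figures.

In a diamond cubic lattice nearest neighbors lie along the body diagonal with √3·a = 8r, so r = 0.2165a = 77.08 pm.
Packing fraction = Z·(4/3)πr³ / a³ = 8 × (4/3)π × (77.08)³ / (356)³ = 0.3401 = 34.0%.

34.0%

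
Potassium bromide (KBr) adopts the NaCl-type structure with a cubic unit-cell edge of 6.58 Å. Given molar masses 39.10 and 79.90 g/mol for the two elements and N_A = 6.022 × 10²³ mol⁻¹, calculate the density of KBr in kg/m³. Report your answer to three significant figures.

The NaCl-type structure contains Z = 4 formula units per cell; M(KBr) = 39.10 + 79.90 = 119.0 g/mol.
a³ = (6.580 × 10^-8 cm)³ = 2.849 × 10^-22 cm³.
ρ = 4 × 119.0 / (6.022 × 10²³ × 2.849 × 10^-22) = 2.775 g/cm³ = 2770 kg/m³.

2770 kg/m³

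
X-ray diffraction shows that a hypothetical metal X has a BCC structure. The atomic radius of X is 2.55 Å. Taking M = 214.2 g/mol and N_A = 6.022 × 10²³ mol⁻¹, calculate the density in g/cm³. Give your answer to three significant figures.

In a BCC lattice, atoms touch along the body diagonal, so √3·a = 4r, giving a = 5.889 Å = 5.889 × 10^-8 cm.
With Z = 2, ρ = Z·M/(N_A·a³) = 2 × 214.2 / (6.022 × 10²³ × 2.042 × 10^-22) = 3.483 g/cm³.

3.48 g/cm³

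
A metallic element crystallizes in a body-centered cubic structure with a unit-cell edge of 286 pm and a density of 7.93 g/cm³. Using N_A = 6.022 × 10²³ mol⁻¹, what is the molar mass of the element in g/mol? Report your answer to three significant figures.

55.9 g/mol

A BCC cell has Z = 2 atoms; a = 2.860 × 10^-8 cm.
M = ρ·N_A·a³/Z = 7.93 × 6.022 × 10²³ × 2.339 × 10^-23 / 2 = 55.9 g/mol.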